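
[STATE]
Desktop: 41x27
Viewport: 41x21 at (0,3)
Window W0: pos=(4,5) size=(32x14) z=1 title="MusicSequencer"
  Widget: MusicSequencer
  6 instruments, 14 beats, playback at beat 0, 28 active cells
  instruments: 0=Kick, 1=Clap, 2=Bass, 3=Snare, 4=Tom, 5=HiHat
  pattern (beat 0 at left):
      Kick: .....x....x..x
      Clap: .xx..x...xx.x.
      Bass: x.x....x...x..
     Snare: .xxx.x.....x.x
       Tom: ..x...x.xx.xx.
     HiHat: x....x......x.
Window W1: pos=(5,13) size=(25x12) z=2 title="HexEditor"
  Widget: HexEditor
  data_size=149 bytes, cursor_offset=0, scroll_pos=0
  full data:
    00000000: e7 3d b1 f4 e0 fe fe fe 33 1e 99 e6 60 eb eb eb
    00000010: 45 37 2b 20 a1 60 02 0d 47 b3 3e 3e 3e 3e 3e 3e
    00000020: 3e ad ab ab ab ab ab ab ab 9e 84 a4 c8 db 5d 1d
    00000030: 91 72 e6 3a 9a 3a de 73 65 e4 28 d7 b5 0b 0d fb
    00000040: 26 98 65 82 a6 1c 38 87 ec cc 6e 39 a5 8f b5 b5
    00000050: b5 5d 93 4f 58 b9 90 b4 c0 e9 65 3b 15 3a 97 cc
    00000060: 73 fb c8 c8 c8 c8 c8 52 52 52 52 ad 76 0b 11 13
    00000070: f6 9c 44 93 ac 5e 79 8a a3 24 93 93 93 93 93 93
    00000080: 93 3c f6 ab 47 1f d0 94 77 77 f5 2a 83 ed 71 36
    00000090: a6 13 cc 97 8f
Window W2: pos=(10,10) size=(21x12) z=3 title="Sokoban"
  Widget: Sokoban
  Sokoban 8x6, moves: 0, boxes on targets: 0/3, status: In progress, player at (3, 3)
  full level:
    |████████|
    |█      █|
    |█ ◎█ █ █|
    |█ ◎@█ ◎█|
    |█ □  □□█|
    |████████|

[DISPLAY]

                                         
                                         
    ┏━━━━━━━━━━━━━━━━━━━━━━━━━━━━━━┓     
    ┃ MusicSequencer               ┃     
    ┠──────────────────────────────┨     
    ┃      ▼1234567890123          ┃     
    ┃  Kick·····█····█··█          ┃     
    ┃  Cla┏━━━━━━━━━━━━━━━━━━━┓    ┃     
    ┃  Bas┃ Sokoban           ┃    ┃     
    ┃ Snar┠───────────────────┨    ┃     
    ┃┏━━━━┃████████           ┃    ┃     
    ┃┃ Hex┃█      █           ┃    ┃     
    ┃┠────┃█ ◎█ █ █           ┃    ┃     
    ┃┃0000┃█ ◎@█ ◎█           ┃    ┃     
    ┃┃0000┃█ □  □□█           ┃    ┃     
    ┗┃0000┃████████           ┃━━━━┛     
     ┃0000┃Moves: 0  0/3      ┃          
     ┃0000┃                   ┃          
     ┃0000┗━━━━━━━━━━━━━━━━━━━┛          
     ┃00000060  73 fb c8 c8 c┃           
     ┃00000070  f6 9c 44 93 a┃           


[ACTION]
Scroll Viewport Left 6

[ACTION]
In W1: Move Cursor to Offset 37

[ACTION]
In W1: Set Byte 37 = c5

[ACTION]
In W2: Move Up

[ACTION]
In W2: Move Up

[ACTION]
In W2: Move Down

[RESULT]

                                         
                                         
    ┏━━━━━━━━━━━━━━━━━━━━━━━━━━━━━━┓     
    ┃ MusicSequencer               ┃     
    ┠──────────────────────────────┨     
    ┃      ▼1234567890123          ┃     
    ┃  Kick·····█····█··█          ┃     
    ┃  Cla┏━━━━━━━━━━━━━━━━━━━┓    ┃     
    ┃  Bas┃ Sokoban           ┃    ┃     
    ┃ Snar┠───────────────────┨    ┃     
    ┃┏━━━━┃████████           ┃    ┃     
    ┃┃ Hex┃█      █           ┃    ┃     
    ┃┠────┃█ ◎█ █ █           ┃    ┃     
    ┃┃0000┃█ ◎ █ ◎█           ┃    ┃     
    ┃┃0000┃█ □@ □□█           ┃    ┃     
    ┗┃0000┃████████           ┃━━━━┛     
     ┃0000┃Moves: 1  0/3      ┃          
     ┃0000┃                   ┃          
     ┃0000┗━━━━━━━━━━━━━━━━━━━┛          
     ┃00000060  73 fb c8 c8 c┃           
     ┃00000070  f6 9c 44 93 a┃           


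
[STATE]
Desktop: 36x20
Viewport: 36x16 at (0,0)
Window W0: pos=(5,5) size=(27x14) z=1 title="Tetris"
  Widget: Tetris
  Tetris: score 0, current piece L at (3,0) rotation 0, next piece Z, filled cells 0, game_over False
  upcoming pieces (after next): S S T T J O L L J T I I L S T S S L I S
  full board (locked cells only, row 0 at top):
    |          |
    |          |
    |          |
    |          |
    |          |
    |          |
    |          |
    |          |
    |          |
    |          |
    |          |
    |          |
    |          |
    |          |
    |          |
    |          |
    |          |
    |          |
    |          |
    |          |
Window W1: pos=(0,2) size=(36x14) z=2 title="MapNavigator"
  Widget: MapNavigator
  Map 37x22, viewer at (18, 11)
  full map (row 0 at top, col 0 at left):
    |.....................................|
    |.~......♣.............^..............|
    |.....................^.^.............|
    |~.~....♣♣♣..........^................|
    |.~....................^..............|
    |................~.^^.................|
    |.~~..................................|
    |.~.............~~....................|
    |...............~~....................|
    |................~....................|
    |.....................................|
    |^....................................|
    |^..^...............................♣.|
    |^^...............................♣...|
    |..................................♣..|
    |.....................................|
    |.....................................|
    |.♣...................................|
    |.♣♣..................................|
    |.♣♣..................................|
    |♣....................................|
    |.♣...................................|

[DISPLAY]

                                    
                                    
┏━━━━━━━━━━━━━━━━━━━━━━━━━━━━━━━━━━┓
┃ MapNavigator                     ┃
┠──────────────────────────────────┨
┃~~................................┃
┃~.............~~..................┃
┃..............~~..................┃
┃...............~..................┃
┃..................................┃
┃.................@................┃
┃..^...............................┃
┃^...............................♣.┃
┃.................................♣┃
┃..................................┃
┗━━━━━━━━━━━━━━━━━━━━━━━━━━━━━━━━━━┛


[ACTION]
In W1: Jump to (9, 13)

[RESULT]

                                    
                                    
┏━━━━━━━━━━━━━━━━━━━━━━━━━━━━━━━━━━┓
┃ MapNavigator                     ┃
┠──────────────────────────────────┨
┃        ...............~~.........┃
┃        ................~.........┃
┃        ..........................┃
┃        ^.........................┃
┃        ^..^......................┃
┃        ^^.......@................┃
┃        ..........................┃
┃        ..........................┃
┃        ..........................┃
┃        .♣........................┃
┗━━━━━━━━━━━━━━━━━━━━━━━━━━━━━━━━━━┛


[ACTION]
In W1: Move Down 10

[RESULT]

                                    
                                    
┏━━━━━━━━━━━━━━━━━━━━━━━━━━━━━━━━━━┓
┃ MapNavigator                     ┃
┠──────────────────────────────────┨
┃        ..........................┃
┃        .♣........................┃
┃        .♣♣.......................┃
┃        .♣♣.......................┃
┃        ♣.........................┃
┃        .♣.......@................┃
┃                                  ┃
┃                                  ┃
┃                                  ┃
┃                                  ┃
┗━━━━━━━━━━━━━━━━━━━━━━━━━━━━━━━━━━┛


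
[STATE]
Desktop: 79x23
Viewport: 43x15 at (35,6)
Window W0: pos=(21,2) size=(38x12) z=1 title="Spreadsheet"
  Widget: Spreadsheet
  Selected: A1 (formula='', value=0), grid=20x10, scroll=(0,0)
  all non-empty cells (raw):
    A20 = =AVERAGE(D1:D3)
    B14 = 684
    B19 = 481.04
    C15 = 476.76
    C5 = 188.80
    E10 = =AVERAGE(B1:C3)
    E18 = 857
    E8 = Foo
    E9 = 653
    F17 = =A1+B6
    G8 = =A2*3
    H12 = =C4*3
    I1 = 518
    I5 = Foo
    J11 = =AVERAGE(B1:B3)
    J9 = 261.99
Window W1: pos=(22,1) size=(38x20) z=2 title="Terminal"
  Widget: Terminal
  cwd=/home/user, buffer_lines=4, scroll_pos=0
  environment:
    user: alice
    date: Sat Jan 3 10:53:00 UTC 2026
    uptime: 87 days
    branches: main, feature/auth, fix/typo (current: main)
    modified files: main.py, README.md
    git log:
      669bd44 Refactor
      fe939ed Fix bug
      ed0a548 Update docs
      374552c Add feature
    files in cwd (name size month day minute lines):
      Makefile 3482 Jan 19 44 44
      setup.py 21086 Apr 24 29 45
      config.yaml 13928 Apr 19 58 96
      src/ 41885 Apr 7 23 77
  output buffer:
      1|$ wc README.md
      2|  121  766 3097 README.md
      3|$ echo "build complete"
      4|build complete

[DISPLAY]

d complete"             ┃                  
te                      ┃                  
                        ┃                  
                        ┃                  
                        ┃                  
                        ┃                  
                        ┃                  
                        ┃                  
                        ┃                  
                        ┃                  
                        ┃                  
                        ┃                  
                        ┃                  
                        ┃                  
━━━━━━━━━━━━━━━━━━━━━━━━┛                  


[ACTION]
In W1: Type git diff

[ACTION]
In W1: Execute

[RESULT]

d complete"             ┃                  
te                      ┃                  
                        ┃                  
/main.py b/main.py      ┃                  
y                       ┃                  
y                       ┃                  
 @@                     ┃                  
                        ┃                  
                        ┃                  
                        ┃                  
                        ┃                  
                        ┃                  
                        ┃                  
                        ┃                  
━━━━━━━━━━━━━━━━━━━━━━━━┛                  


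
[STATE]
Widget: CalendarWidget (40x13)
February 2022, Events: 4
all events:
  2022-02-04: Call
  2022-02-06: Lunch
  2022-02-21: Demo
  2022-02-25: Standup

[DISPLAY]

             February 2022              
Mo Tu We Th Fr Sa Su                    
    1  2  3  4*  5  6*                  
 7  8  9 10 11 12 13                    
14 15 16 17 18 19 20                    
21* 22 23 24 25* 26 27                  
28                                      
                                        
                                        
                                        
                                        
                                        
                                        


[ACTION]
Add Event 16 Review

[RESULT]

             February 2022              
Mo Tu We Th Fr Sa Su                    
    1  2  3  4*  5  6*                  
 7  8  9 10 11 12 13                    
14 15 16* 17 18 19 20                   
21* 22 23 24 25* 26 27                  
28                                      
                                        
                                        
                                        
                                        
                                        
                                        


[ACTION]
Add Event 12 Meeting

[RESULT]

             February 2022              
Mo Tu We Th Fr Sa Su                    
    1  2  3  4*  5  6*                  
 7  8  9 10 11 12* 13                   
14 15 16* 17 18 19 20                   
21* 22 23 24 25* 26 27                  
28                                      
                                        
                                        
                                        
                                        
                                        
                                        


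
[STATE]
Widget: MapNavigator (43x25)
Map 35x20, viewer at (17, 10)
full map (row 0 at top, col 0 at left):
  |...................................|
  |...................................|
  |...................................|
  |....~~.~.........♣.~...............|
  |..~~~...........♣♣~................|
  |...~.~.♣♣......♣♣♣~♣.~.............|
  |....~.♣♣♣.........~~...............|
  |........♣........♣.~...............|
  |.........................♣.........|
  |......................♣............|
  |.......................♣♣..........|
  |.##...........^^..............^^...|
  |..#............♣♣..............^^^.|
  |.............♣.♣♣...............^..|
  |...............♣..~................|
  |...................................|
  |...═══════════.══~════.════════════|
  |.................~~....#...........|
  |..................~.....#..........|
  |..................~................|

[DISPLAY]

                                           
                                           
    ...................................    
    ...................................    
    ...................................    
    ....~~.~.........♣.~...............    
    ..~~~...........♣♣~................    
    ...~.~.♣♣......♣♣♣~♣.~.............    
    ....~.♣♣♣.........~~...............    
    ........♣........♣.~...............    
    .........................♣.........    
    ......................♣............    
    .................@.....♣♣..........    
    .##...........^^..............^^...    
    ..#............♣♣..............^^^.    
    .............♣.♣♣...............^..    
    ...............♣..~................    
    ...................................    
    ...═══════════.══~════.════════════    
    .................~~....#...........    
    ..................~.....#..........    
    ..................~................    
                                           
                                           
                                           


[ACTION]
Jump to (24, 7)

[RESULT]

                                           
                                           
                                           
                                           
                                           
................................           
................................           
................................           
.~~.~.........♣.~...............           
~~...........♣♣~................           
~.~.♣♣......♣♣♣~♣.~.............           
.~.♣♣♣.........~~...............           
.....♣........♣.~....@..........           
......................♣.........           
...................♣............           
....................♣♣..........           
...........^^..............^^...           
............♣♣..............^^^.           
..........♣.♣♣...............^..           
............♣..~................           
................................           
═══════════.══~════.════════════           
..............~~....#...........           
...............~.....#..........           
...............~................           


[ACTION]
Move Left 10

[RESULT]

                                           
                                           
                                           
                                           
                                           
       ................................... 
       ................................... 
       ................................... 
       ....~~.~.........♣.~............... 
       ..~~~...........♣♣~................ 
       ...~.~.♣♣......♣♣♣~♣.~............. 
       ....~.♣♣♣.........~~............... 
       ........♣.....@..♣.~............... 
       .........................♣......... 
       ......................♣............ 
       .......................♣♣.......... 
       .##...........^^..............^^... 
       ..#............♣♣..............^^^. 
       .............♣.♣♣...............^.. 
       ...............♣..~................ 
       ................................... 
       ...═══════════.══~════.════════════ 
       .................~~....#........... 
       ..................~.....#.......... 
       ..................~................ 


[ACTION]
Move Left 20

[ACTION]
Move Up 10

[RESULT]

                                           
                                           
                                           
                                           
                                           
                                           
                                           
                                           
                                           
                                           
                                           
                                           
                     @.....................
                     ......................
                     ......................
                     ....~~.~.........♣.~..
                     ..~~~...........♣♣~...
                     ...~.~.♣♣......♣♣♣~♣.~
                     ....~.♣♣♣.........~~..
                     ........♣........♣.~..
                     ......................
                     ......................
                     ......................
                     .##...........^^......
                     ..#............♣♣.....


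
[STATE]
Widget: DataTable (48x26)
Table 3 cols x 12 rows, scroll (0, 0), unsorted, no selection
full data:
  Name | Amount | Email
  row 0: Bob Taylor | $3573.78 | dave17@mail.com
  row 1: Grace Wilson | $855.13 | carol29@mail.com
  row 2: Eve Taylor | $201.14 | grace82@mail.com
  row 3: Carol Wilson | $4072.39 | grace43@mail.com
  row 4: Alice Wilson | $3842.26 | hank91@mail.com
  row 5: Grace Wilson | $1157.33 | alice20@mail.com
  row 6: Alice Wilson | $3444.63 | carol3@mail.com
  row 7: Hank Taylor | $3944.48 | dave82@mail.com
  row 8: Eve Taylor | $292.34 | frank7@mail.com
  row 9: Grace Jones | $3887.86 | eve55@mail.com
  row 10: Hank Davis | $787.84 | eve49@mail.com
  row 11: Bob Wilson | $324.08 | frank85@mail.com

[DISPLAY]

Name        │Amount  │Email                     
────────────┼────────┼────────────────          
Bob Taylor  │$3573.78│dave17@mail.com           
Grace Wilson│$855.13 │carol29@mail.com          
Eve Taylor  │$201.14 │grace82@mail.com          
Carol Wilson│$4072.39│grace43@mail.com          
Alice Wilson│$3842.26│hank91@mail.com           
Grace Wilson│$1157.33│alice20@mail.com          
Alice Wilson│$3444.63│carol3@mail.com           
Hank Taylor │$3944.48│dave82@mail.com           
Eve Taylor  │$292.34 │frank7@mail.com           
Grace Jones │$3887.86│eve55@mail.com            
Hank Davis  │$787.84 │eve49@mail.com            
Bob Wilson  │$324.08 │frank85@mail.com          
                                                
                                                
                                                
                                                
                                                
                                                
                                                
                                                
                                                
                                                
                                                
                                                


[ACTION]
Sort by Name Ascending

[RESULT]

Name       ▲│Amount  │Email                     
────────────┼────────┼────────────────          
Alice Wilson│$3842.26│hank91@mail.com           
Alice Wilson│$3444.63│carol3@mail.com           
Bob Taylor  │$3573.78│dave17@mail.com           
Bob Wilson  │$324.08 │frank85@mail.com          
Carol Wilson│$4072.39│grace43@mail.com          
Eve Taylor  │$201.14 │grace82@mail.com          
Eve Taylor  │$292.34 │frank7@mail.com           
Grace Jones │$3887.86│eve55@mail.com            
Grace Wilson│$855.13 │carol29@mail.com          
Grace Wilson│$1157.33│alice20@mail.com          
Hank Davis  │$787.84 │eve49@mail.com            
Hank Taylor │$3944.48│dave82@mail.com           
                                                
                                                
                                                
                                                
                                                
                                                
                                                
                                                
                                                
                                                
                                                
                                                


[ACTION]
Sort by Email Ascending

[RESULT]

Name        │Amount  │Email          ▲          
────────────┼────────┼────────────────          
Grace Wilson│$1157.33│alice20@mail.com          
Grace Wilson│$855.13 │carol29@mail.com          
Alice Wilson│$3444.63│carol3@mail.com           
Bob Taylor  │$3573.78│dave17@mail.com           
Hank Taylor │$3944.48│dave82@mail.com           
Hank Davis  │$787.84 │eve49@mail.com            
Grace Jones │$3887.86│eve55@mail.com            
Eve Taylor  │$292.34 │frank7@mail.com           
Bob Wilson  │$324.08 │frank85@mail.com          
Carol Wilson│$4072.39│grace43@mail.com          
Eve Taylor  │$201.14 │grace82@mail.com          
Alice Wilson│$3842.26│hank91@mail.com           
                                                
                                                
                                                
                                                
                                                
                                                
                                                
                                                
                                                
                                                
                                                
                                                


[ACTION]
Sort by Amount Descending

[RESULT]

Name        │Amount ▼│Email                     
────────────┼────────┼────────────────          
Carol Wilson│$4072.39│grace43@mail.com          
Hank Taylor │$3944.48│dave82@mail.com           
Grace Jones │$3887.86│eve55@mail.com            
Alice Wilson│$3842.26│hank91@mail.com           
Bob Taylor  │$3573.78│dave17@mail.com           
Alice Wilson│$3444.63│carol3@mail.com           
Grace Wilson│$1157.33│alice20@mail.com          
Grace Wilson│$855.13 │carol29@mail.com          
Hank Davis  │$787.84 │eve49@mail.com            
Bob Wilson  │$324.08 │frank85@mail.com          
Eve Taylor  │$292.34 │frank7@mail.com           
Eve Taylor  │$201.14 │grace82@mail.com          
                                                
                                                
                                                
                                                
                                                
                                                
                                                
                                                
                                                
                                                
                                                
                                                


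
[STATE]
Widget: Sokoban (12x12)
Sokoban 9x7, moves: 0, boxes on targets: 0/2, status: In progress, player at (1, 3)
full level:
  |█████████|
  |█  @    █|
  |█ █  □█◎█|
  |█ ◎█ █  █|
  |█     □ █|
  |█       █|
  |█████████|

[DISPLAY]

█████████   
█  @    █   
█ █  □█◎█   
█ ◎█ █  █   
█     □ █   
█       █   
█████████   
Moves: 0  0/
            
            
            
            


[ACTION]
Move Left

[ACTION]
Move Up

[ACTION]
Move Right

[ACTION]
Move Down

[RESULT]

█████████   
█       █   
█ █@ □█◎█   
█ ◎█ █  █   
█     □ █   
█       █   
█████████   
Moves: 3  0/
            
            
            
            


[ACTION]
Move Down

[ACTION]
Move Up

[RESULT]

█████████   
█  @    █   
█ █  □█◎█   
█ ◎█ █  █   
█     □ █   
█       █   
█████████   
Moves: 4  0/
            
            
            
            


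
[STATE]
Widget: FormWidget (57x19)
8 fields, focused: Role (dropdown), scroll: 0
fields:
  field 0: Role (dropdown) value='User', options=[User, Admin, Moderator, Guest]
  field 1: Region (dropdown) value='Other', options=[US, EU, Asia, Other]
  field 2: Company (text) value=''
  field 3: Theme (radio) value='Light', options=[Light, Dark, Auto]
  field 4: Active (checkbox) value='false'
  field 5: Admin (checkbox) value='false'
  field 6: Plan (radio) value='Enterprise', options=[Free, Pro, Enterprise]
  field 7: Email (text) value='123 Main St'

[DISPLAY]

> Role:       [User                                    ▼]
  Region:     [Other                                   ▼]
  Company:    [                                         ]
  Theme:      (●) Light  ( ) Dark  ( ) Auto              
  Active:     [ ]                                        
  Admin:      [ ]                                        
  Plan:       ( ) Free  ( ) Pro  (●) Enterprise          
  Email:      [123 Main St                              ]
                                                         
                                                         
                                                         
                                                         
                                                         
                                                         
                                                         
                                                         
                                                         
                                                         
                                                         


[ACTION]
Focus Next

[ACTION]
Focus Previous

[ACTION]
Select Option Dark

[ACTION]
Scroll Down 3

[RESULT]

  Theme:      (●) Light  ( ) Dark  ( ) Auto              
  Active:     [ ]                                        
  Admin:      [ ]                                        
  Plan:       ( ) Free  ( ) Pro  (●) Enterprise          
  Email:      [123 Main St                              ]
                                                         
                                                         
                                                         
                                                         
                                                         
                                                         
                                                         
                                                         
                                                         
                                                         
                                                         
                                                         
                                                         
                                                         


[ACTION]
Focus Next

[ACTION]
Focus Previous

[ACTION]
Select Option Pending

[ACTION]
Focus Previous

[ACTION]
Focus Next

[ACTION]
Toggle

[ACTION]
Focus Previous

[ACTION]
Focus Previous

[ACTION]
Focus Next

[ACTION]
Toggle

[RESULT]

  Theme:      (●) Light  ( ) Dark  ( ) Auto              
  Active:     [ ]                                        
  Admin:      [ ]                                        
  Plan:       ( ) Free  ( ) Pro  (●) Enterprise          
> Email:      [123 Main St                              ]
                                                         
                                                         
                                                         
                                                         
                                                         
                                                         
                                                         
                                                         
                                                         
                                                         
                                                         
                                                         
                                                         
                                                         


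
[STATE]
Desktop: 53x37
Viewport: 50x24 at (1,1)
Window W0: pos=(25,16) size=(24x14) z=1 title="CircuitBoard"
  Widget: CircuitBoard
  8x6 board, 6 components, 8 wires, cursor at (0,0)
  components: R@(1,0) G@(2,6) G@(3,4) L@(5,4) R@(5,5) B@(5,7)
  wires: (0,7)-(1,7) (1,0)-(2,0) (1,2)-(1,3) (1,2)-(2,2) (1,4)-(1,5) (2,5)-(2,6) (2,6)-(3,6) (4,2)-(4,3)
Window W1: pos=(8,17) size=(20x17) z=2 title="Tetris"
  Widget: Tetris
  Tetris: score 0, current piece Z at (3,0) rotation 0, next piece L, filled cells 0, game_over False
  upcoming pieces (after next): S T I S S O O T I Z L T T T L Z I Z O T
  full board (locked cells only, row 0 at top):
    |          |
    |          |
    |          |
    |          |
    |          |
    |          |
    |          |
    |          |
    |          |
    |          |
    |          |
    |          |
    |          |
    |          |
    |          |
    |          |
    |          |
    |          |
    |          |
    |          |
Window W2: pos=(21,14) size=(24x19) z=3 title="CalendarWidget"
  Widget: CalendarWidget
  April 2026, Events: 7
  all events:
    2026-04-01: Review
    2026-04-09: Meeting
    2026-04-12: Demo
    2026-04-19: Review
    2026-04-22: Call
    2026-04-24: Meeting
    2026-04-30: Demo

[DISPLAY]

                                                  
                                                  
                                                  
                                                  
                                                  
                                                  
                                                  
                                                  
                                                  
                                                  
                                                  
                                                  
                                                  
                    ┏━━━━━━━━━━━━━━━━━━━━━━┓      
                    ┃ CalendarWidget       ┃      
                    ┠──────────────────────┨━━━┓  
       ┏━━━━━━━━━━━━┃      April 2026      ┃   ┃  
       ┃ Tetris     ┃Mo Tu We Th Fr Sa Su  ┃───┨  
       ┠────────────┃       1*  2  3  4  5 ┃   ┃  
       ┃            ┃ 6  7  8  9* 10 11 12*┃   ┃  
       ┃            ┃13 14 15 16 17 18 19* ┃   ┃  
       ┃            ┃20 21 22* 23 24* 25 26┃ · ┃  
       ┃            ┃27 28 29 30*          ┃   ┃  
       ┃            ┃                      ┃   ┃  


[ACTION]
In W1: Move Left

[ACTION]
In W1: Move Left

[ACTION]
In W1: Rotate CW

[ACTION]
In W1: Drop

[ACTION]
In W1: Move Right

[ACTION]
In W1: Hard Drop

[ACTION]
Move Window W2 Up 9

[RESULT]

                                                  
                                                  
                                                  
                                                  
                    ┏━━━━━━━━━━━━━━━━━━━━━━┓      
                    ┃ CalendarWidget       ┃      
                    ┠──────────────────────┨      
                    ┃      April 2026      ┃      
                    ┃Mo Tu We Th Fr Sa Su  ┃      
                    ┃       1*  2  3  4  5 ┃      
                    ┃ 6  7  8  9* 10 11 12*┃      
                    ┃13 14 15 16 17 18 19* ┃      
                    ┃20 21 22* 23 24* 25 26┃      
                    ┃27 28 29 30*          ┃      
                    ┃                      ┃      
                    ┃                      ┃━━━┓  
       ┏━━━━━━━━━━━━┃                      ┃   ┃  
       ┃ Tetris     ┃                      ┃───┨  
       ┠────────────┃                      ┃   ┃  
       ┃            ┃                      ┃   ┃  
       ┃            ┃                      ┃   ┃  
       ┃            ┃                      ┃ · ┃  
       ┃            ┗━━━━━━━━━━━━━━━━━━━━━━┛   ┃  
       ┃                  ┃  ·       ·         ┃  


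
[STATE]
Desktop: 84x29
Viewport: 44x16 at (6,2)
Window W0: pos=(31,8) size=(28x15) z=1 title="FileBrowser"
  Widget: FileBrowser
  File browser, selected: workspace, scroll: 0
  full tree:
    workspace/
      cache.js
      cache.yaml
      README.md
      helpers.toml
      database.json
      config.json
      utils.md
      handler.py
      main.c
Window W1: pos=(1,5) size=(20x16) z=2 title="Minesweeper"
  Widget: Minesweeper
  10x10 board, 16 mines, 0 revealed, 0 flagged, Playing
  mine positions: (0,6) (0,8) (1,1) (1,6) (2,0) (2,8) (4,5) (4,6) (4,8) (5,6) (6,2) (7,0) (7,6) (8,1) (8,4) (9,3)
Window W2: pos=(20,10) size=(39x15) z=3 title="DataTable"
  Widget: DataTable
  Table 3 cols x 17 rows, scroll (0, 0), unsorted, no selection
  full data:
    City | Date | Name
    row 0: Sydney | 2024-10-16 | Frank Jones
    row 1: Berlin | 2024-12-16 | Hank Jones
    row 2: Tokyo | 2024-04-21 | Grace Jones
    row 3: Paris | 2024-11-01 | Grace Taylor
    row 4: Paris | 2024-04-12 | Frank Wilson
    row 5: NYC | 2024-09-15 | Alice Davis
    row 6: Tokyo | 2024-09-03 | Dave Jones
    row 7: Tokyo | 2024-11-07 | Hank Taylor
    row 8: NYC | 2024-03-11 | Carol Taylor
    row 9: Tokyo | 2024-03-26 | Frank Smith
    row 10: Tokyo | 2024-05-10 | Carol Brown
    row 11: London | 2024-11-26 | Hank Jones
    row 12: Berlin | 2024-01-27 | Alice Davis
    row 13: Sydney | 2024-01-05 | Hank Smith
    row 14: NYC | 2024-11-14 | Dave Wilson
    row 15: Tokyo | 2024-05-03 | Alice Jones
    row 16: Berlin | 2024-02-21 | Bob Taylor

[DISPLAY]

                                            
                                            
                                            
━━━━━━━━━━━━━━┓                             
esweeper      ┃                             
──────────────┨                             
■■■■■■        ┃          ┏━━━━━━━━━━━━━━━━━━
■■■■■■        ┃          ┃ FileBrowser      
■■■■■■        ┏━━━━━━━━━━━━━━━━━━━━━━━━━━━━━
■■■■■■        ┃ DataTable                   
■■■■■■        ┠─────────────────────────────
■■■■■■        ┃City  │Date      │Name       
■■■■■■        ┃──────┼──────────┼───────────
■■■■■■        ┃Sydney│2024-10-16│Frank Jones
■■■■■■        ┃Berlin│2024-12-16│Hank Jones 
■■■■■■        ┃Tokyo │2024-04-21│Grace Jones


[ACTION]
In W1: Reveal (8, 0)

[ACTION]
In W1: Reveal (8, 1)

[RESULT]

                                            
                                            
                                            
━━━━━━━━━━━━━━┓                             
esweeper      ┃                             
──────────────┨                             
■■✹■✹■        ┃          ┏━━━━━━━━━━━━━━━━━━
■■✹■■■        ┃          ┃ FileBrowser      
■■■■✹■        ┏━━━━━━━━━━━━━━━━━━━━━━━━━━━━━
■■■■■■        ┃ DataTable                   
■✹✹■✹■        ┠─────────────────────────────
■■✹■■■        ┃City  │Date      │Name       
■■■■■■        ┃──────┼──────────┼───────────
■■✹■■■        ┃Sydney│2024-10-16│Frank Jones
✹■■■■■        ┃Berlin│2024-12-16│Hank Jones 
■■■■■■        ┃Tokyo │2024-04-21│Grace Jones


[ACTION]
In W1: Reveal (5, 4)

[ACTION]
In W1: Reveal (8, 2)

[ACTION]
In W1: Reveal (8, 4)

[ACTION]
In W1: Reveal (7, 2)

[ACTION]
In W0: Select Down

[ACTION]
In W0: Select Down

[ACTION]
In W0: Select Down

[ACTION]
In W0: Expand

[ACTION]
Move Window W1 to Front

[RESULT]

                                            
                                            
                                            
━━━━━━━━━━━━━━┓                             
esweeper      ┃                             
──────────────┨                             
■■✹■✹■        ┃          ┏━━━━━━━━━━━━━━━━━━
■■✹■■■        ┃          ┃ FileBrowser      
■■■■✹■        ┃━━━━━━━━━━━━━━━━━━━━━━━━━━━━━
■■■■■■        ┃ DataTable                   
■✹✹■✹■        ┃─────────────────────────────
■■✹■■■        ┃City  │Date      │Name       
■■■■■■        ┃──────┼──────────┼───────────
■■✹■■■        ┃Sydney│2024-10-16│Frank Jones
✹■■■■■        ┃Berlin│2024-12-16│Hank Jones 
■■■■■■        ┃Tokyo │2024-04-21│Grace Jones
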